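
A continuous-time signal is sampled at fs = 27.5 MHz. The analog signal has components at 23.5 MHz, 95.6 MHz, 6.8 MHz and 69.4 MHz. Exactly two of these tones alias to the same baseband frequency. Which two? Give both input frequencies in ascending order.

fs/2 = 13.75 MHz.
23.5 MHz > fs/2 = 13.75 MHz, folds to fs − 23.5 MHz = 4 MHz.
95.6 MHz mod fs = 13.1 MHz.
13.1 MHz ≤ fs/2 = 13.75 MHz, appears at 13.1 MHz.
6.8 MHz ≤ fs/2 = 13.75 MHz, passes unchanged.
69.4 MHz mod fs = 14.4 MHz.
14.4 MHz > fs/2 = 13.75 MHz, folds to fs − 14.4 MHz = 13.1 MHz.
69.4 MHz and 95.6 MHz both map to 13.1 MHz.

69.4 MHz, 95.6 MHz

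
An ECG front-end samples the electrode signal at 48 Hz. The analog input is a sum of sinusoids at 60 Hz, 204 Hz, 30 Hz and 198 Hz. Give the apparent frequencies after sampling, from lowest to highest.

fs/2 = 24 Hz.
60 Hz mod fs = 12 Hz.
12 Hz ≤ fs/2 = 24 Hz, appears at 12 Hz.
204 Hz mod fs = 12 Hz.
12 Hz ≤ fs/2 = 24 Hz, appears at 12 Hz.
30 Hz > fs/2 = 24 Hz, folds to fs − 30 Hz = 18 Hz.
198 Hz mod fs = 6 Hz.
6 Hz ≤ fs/2 = 24 Hz, appears at 6 Hz.
Distinct values: {6 Hz, 12 Hz, 18 Hz}.

6 Hz, 12 Hz, 18 Hz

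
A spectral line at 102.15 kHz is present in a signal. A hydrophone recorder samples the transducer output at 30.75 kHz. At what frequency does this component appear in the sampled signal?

102.15 kHz mod fs = 9.9 kHz.
9.9 kHz ≤ fs/2 = 15.375 kHz, appears at 9.9 kHz.

9.9 kHz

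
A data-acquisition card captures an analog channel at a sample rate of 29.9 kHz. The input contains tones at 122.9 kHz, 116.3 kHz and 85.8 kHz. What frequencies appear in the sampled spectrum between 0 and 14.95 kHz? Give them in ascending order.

3.3 kHz, 3.9 kHz

fs/2 = 14.95 kHz.
122.9 kHz mod fs = 3.3 kHz.
3.3 kHz ≤ fs/2 = 14.95 kHz, appears at 3.3 kHz.
116.3 kHz mod fs = 26.6 kHz.
26.6 kHz > fs/2 = 14.95 kHz, folds to fs − 26.6 kHz = 3.3 kHz.
85.8 kHz mod fs = 26 kHz.
26 kHz > fs/2 = 14.95 kHz, folds to fs − 26 kHz = 3.9 kHz.
Distinct values: {3.3 kHz, 3.9 kHz}.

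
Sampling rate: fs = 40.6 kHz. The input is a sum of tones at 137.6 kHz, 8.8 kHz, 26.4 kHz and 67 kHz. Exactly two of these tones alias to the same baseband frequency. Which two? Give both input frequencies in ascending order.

fs/2 = 20.3 kHz.
137.6 kHz mod fs = 15.8 kHz.
15.8 kHz ≤ fs/2 = 20.3 kHz, appears at 15.8 kHz.
8.8 kHz ≤ fs/2 = 20.3 kHz, passes unchanged.
26.4 kHz > fs/2 = 20.3 kHz, folds to fs − 26.4 kHz = 14.2 kHz.
67 kHz mod fs = 26.4 kHz.
26.4 kHz > fs/2 = 20.3 kHz, folds to fs − 26.4 kHz = 14.2 kHz.
26.4 kHz and 67 kHz both map to 14.2 kHz.

26.4 kHz, 67 kHz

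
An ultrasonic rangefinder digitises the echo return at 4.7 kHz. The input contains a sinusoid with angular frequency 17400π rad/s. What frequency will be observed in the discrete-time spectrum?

0.7 kHz

ω = 17400π rad/s → f = ω/(2π) = 8700 Hz = 8.7 kHz.
8.7 kHz mod fs = 4 kHz.
4 kHz > fs/2 = 2.35 kHz, folds to fs − 4 kHz = 0.7 kHz.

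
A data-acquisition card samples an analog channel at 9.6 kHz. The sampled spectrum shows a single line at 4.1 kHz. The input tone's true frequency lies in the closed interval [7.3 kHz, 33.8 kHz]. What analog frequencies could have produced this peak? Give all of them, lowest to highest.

Frequencies that alias to 4.1 kHz are k·fs ± 4.1 kHz for integer k ≥ 0.
k=0: 4.1 kHz.
k=1: 5.5 kHz, 13.7 kHz.
k=2: 15.1 kHz, 23.3 kHz.
k=3: 24.7 kHz, 32.9 kHz.
k=4: 34.3 kHz, 42.5 kHz.
Within [7.3 kHz, 33.8 kHz]: 13.7 kHz, 15.1 kHz, 23.3 kHz, 24.7 kHz, 32.9 kHz.

13.7 kHz, 15.1 kHz, 23.3 kHz, 24.7 kHz, 32.9 kHz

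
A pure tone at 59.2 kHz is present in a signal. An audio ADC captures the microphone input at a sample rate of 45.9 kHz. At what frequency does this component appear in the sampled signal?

59.2 kHz mod fs = 13.3 kHz.
13.3 kHz ≤ fs/2 = 22.95 kHz, appears at 13.3 kHz.

13.3 kHz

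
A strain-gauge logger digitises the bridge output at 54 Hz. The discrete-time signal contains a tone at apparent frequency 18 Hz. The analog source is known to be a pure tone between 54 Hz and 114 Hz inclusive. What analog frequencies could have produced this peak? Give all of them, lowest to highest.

Frequencies that alias to 18 Hz are k·fs ± 18 Hz for integer k ≥ 0.
k=0: 18 Hz.
k=1: 36 Hz, 72 Hz.
k=2: 90 Hz, 126 Hz.
k=3: 144 Hz, 180 Hz.
Within [54 Hz, 114 Hz]: 72 Hz, 90 Hz.

72 Hz, 90 Hz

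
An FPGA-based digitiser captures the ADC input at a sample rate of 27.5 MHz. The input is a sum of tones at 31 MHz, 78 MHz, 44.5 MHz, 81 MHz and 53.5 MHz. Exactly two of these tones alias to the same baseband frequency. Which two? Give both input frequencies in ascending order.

53.5 MHz, 81 MHz

fs/2 = 13.75 MHz.
31 MHz mod fs = 3.5 MHz.
3.5 MHz ≤ fs/2 = 13.75 MHz, appears at 3.5 MHz.
78 MHz mod fs = 23 MHz.
23 MHz > fs/2 = 13.75 MHz, folds to fs − 23 MHz = 4.5 MHz.
44.5 MHz mod fs = 17 MHz.
17 MHz > fs/2 = 13.75 MHz, folds to fs − 17 MHz = 10.5 MHz.
81 MHz mod fs = 26 MHz.
26 MHz > fs/2 = 13.75 MHz, folds to fs − 26 MHz = 1.5 MHz.
53.5 MHz mod fs = 26 MHz.
26 MHz > fs/2 = 13.75 MHz, folds to fs − 26 MHz = 1.5 MHz.
53.5 MHz and 81 MHz both map to 1.5 MHz.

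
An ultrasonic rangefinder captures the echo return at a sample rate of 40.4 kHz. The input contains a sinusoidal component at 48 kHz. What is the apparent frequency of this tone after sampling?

48 kHz mod fs = 7.6 kHz.
7.6 kHz ≤ fs/2 = 20.2 kHz, appears at 7.6 kHz.

7.6 kHz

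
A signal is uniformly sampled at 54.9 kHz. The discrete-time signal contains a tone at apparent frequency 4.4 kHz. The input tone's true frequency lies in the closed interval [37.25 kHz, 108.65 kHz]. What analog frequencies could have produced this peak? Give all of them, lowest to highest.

Frequencies that alias to 4.4 kHz are k·fs ± 4.4 kHz for integer k ≥ 0.
k=0: 4.4 kHz.
k=1: 50.5 kHz, 59.3 kHz.
k=2: 105.4 kHz, 114.2 kHz.
k=3: 160.3 kHz, 169.1 kHz.
Within [37.25 kHz, 108.65 kHz]: 50.5 kHz, 59.3 kHz, 105.4 kHz.

50.5 kHz, 59.3 kHz, 105.4 kHz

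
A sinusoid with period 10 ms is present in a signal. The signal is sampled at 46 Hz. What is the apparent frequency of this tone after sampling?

8 Hz

T = 10 ms → f = 1/T = 100 Hz.
100 Hz mod fs = 8 Hz.
8 Hz ≤ fs/2 = 23 Hz, appears at 8 Hz.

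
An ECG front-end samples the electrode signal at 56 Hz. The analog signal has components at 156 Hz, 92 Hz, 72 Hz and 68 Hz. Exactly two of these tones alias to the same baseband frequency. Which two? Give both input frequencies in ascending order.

68 Hz, 156 Hz

fs/2 = 28 Hz.
156 Hz mod fs = 44 Hz.
44 Hz > fs/2 = 28 Hz, folds to fs − 44 Hz = 12 Hz.
92 Hz mod fs = 36 Hz.
36 Hz > fs/2 = 28 Hz, folds to fs − 36 Hz = 20 Hz.
72 Hz mod fs = 16 Hz.
16 Hz ≤ fs/2 = 28 Hz, appears at 16 Hz.
68 Hz mod fs = 12 Hz.
12 Hz ≤ fs/2 = 28 Hz, appears at 12 Hz.
68 Hz and 156 Hz both map to 12 Hz.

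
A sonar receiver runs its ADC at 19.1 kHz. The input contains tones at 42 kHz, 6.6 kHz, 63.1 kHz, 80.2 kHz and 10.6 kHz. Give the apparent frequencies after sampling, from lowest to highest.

3.8 kHz, 5.8 kHz, 6.6 kHz, 8.5 kHz

fs/2 = 9.55 kHz.
42 kHz mod fs = 3.8 kHz.
3.8 kHz ≤ fs/2 = 9.55 kHz, appears at 3.8 kHz.
6.6 kHz ≤ fs/2 = 9.55 kHz, passes unchanged.
63.1 kHz mod fs = 5.8 kHz.
5.8 kHz ≤ fs/2 = 9.55 kHz, appears at 5.8 kHz.
80.2 kHz mod fs = 3.8 kHz.
3.8 kHz ≤ fs/2 = 9.55 kHz, appears at 3.8 kHz.
10.6 kHz > fs/2 = 9.55 kHz, folds to fs − 10.6 kHz = 8.5 kHz.
Distinct values: {3.8 kHz, 5.8 kHz, 6.6 kHz, 8.5 kHz}.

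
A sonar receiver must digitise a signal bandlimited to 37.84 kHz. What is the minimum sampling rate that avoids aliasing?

Nyquist rate = 2 × 37.84 kHz = 75.68 kHz.

75.68 kHz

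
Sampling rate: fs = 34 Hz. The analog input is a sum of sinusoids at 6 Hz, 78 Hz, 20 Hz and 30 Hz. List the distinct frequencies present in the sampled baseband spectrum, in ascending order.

fs/2 = 17 Hz.
6 Hz ≤ fs/2 = 17 Hz, passes unchanged.
78 Hz mod fs = 10 Hz.
10 Hz ≤ fs/2 = 17 Hz, appears at 10 Hz.
20 Hz > fs/2 = 17 Hz, folds to fs − 20 Hz = 14 Hz.
30 Hz > fs/2 = 17 Hz, folds to fs − 30 Hz = 4 Hz.
Distinct values: {4 Hz, 6 Hz, 10 Hz, 14 Hz}.

4 Hz, 6 Hz, 10 Hz, 14 Hz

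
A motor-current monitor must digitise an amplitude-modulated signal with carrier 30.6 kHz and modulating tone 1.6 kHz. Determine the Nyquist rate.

64.4 kHz

AM sidebands sit at fc ± fm = 29 kHz and 32.2 kHz.
Highest-frequency component: 32.2 kHz.
Nyquist rate = 2 × 32.2 kHz = 64.4 kHz.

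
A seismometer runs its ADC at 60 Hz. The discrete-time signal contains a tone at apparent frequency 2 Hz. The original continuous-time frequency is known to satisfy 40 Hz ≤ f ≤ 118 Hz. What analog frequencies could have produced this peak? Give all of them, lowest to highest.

58 Hz, 62 Hz, 118 Hz

Frequencies that alias to 2 Hz are k·fs ± 2 Hz for integer k ≥ 0.
k=0: 2 Hz.
k=1: 58 Hz, 62 Hz.
k=2: 118 Hz, 122 Hz.
k=3: 178 Hz, 182 Hz.
Within [40 Hz, 118 Hz]: 58 Hz, 62 Hz, 118 Hz.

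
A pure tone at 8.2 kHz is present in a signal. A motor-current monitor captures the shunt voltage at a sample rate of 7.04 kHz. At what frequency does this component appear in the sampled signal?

1.16 kHz

8.2 kHz mod fs = 1.16 kHz.
1.16 kHz ≤ fs/2 = 3.52 kHz, appears at 1.16 kHz.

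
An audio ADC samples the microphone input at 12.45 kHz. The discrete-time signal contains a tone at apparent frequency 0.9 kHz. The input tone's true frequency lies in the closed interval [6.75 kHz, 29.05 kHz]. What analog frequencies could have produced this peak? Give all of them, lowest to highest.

Frequencies that alias to 0.9 kHz are k·fs ± 0.9 kHz for integer k ≥ 0.
k=0: 0.9 kHz.
k=1: 11.55 kHz, 13.35 kHz.
k=2: 24 kHz, 25.8 kHz.
k=3: 36.45 kHz, 38.25 kHz.
Within [6.75 kHz, 29.05 kHz]: 11.55 kHz, 13.35 kHz, 24 kHz, 25.8 kHz.

11.55 kHz, 13.35 kHz, 24 kHz, 25.8 kHz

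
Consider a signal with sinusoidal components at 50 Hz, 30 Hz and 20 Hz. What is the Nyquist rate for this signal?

Highest-frequency component: 50 Hz.
Nyquist rate = 2 × 50 Hz = 100 Hz.

100 Hz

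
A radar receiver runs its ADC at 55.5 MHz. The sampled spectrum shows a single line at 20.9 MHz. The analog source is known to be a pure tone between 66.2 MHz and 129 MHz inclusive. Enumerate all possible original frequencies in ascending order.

Frequencies that alias to 20.9 MHz are k·fs ± 20.9 MHz for integer k ≥ 0.
k=0: 20.9 MHz.
k=1: 34.6 MHz, 76.4 MHz.
k=2: 90.1 MHz, 131.9 MHz.
k=3: 145.6 MHz, 187.4 MHz.
Within [66.2 MHz, 129 MHz]: 76.4 MHz, 90.1 MHz.

76.4 MHz, 90.1 MHz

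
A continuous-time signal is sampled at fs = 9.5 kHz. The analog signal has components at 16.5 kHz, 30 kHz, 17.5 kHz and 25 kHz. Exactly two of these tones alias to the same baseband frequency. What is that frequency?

1.5 kHz

fs/2 = 4.75 kHz.
16.5 kHz mod fs = 7 kHz.
7 kHz > fs/2 = 4.75 kHz, folds to fs − 7 kHz = 2.5 kHz.
30 kHz mod fs = 1.5 kHz.
1.5 kHz ≤ fs/2 = 4.75 kHz, appears at 1.5 kHz.
17.5 kHz mod fs = 8 kHz.
8 kHz > fs/2 = 4.75 kHz, folds to fs − 8 kHz = 1.5 kHz.
25 kHz mod fs = 6 kHz.
6 kHz > fs/2 = 4.75 kHz, folds to fs − 6 kHz = 3.5 kHz.
17.5 kHz and 30 kHz both map to 1.5 kHz.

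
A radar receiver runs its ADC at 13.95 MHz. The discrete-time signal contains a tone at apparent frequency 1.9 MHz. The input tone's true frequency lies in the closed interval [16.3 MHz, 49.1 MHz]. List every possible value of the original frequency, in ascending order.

Frequencies that alias to 1.9 MHz are k·fs ± 1.9 MHz for integer k ≥ 0.
k=0: 1.9 MHz.
k=1: 12.05 MHz, 15.85 MHz.
k=2: 26 MHz, 29.8 MHz.
k=3: 39.95 MHz, 43.75 MHz.
k=4: 53.9 MHz, 57.7 MHz.
Within [16.3 MHz, 49.1 MHz]: 26 MHz, 29.8 MHz, 39.95 MHz, 43.75 MHz.

26 MHz, 29.8 MHz, 39.95 MHz, 43.75 MHz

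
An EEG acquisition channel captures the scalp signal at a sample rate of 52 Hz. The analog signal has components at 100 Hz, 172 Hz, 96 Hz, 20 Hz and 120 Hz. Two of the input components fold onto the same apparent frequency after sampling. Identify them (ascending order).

120 Hz, 172 Hz

fs/2 = 26 Hz.
100 Hz mod fs = 48 Hz.
48 Hz > fs/2 = 26 Hz, folds to fs − 48 Hz = 4 Hz.
172 Hz mod fs = 16 Hz.
16 Hz ≤ fs/2 = 26 Hz, appears at 16 Hz.
96 Hz mod fs = 44 Hz.
44 Hz > fs/2 = 26 Hz, folds to fs − 44 Hz = 8 Hz.
20 Hz ≤ fs/2 = 26 Hz, passes unchanged.
120 Hz mod fs = 16 Hz.
16 Hz ≤ fs/2 = 26 Hz, appears at 16 Hz.
120 Hz and 172 Hz both map to 16 Hz.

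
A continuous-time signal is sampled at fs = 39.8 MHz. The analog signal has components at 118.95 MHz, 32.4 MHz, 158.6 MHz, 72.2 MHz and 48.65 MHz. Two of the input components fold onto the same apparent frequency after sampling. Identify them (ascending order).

fs/2 = 19.9 MHz.
118.95 MHz mod fs = 39.35 MHz.
39.35 MHz > fs/2 = 19.9 MHz, folds to fs − 39.35 MHz = 0.45 MHz.
32.4 MHz > fs/2 = 19.9 MHz, folds to fs − 32.4 MHz = 7.4 MHz.
158.6 MHz mod fs = 39.2 MHz.
39.2 MHz > fs/2 = 19.9 MHz, folds to fs − 39.2 MHz = 0.6 MHz.
72.2 MHz mod fs = 32.4 MHz.
32.4 MHz > fs/2 = 19.9 MHz, folds to fs − 32.4 MHz = 7.4 MHz.
48.65 MHz mod fs = 8.85 MHz.
8.85 MHz ≤ fs/2 = 19.9 MHz, appears at 8.85 MHz.
32.4 MHz and 72.2 MHz both map to 7.4 MHz.

32.4 MHz, 72.2 MHz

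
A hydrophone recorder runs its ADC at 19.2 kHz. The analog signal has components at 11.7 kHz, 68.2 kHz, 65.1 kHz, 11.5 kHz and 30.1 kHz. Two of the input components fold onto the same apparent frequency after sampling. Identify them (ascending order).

fs/2 = 9.6 kHz.
11.7 kHz > fs/2 = 9.6 kHz, folds to fs − 11.7 kHz = 7.5 kHz.
68.2 kHz mod fs = 10.6 kHz.
10.6 kHz > fs/2 = 9.6 kHz, folds to fs − 10.6 kHz = 8.6 kHz.
65.1 kHz mod fs = 7.5 kHz.
7.5 kHz ≤ fs/2 = 9.6 kHz, appears at 7.5 kHz.
11.5 kHz > fs/2 = 9.6 kHz, folds to fs − 11.5 kHz = 7.7 kHz.
30.1 kHz mod fs = 10.9 kHz.
10.9 kHz > fs/2 = 9.6 kHz, folds to fs − 10.9 kHz = 8.3 kHz.
11.7 kHz and 65.1 kHz both map to 7.5 kHz.

11.7 kHz, 65.1 kHz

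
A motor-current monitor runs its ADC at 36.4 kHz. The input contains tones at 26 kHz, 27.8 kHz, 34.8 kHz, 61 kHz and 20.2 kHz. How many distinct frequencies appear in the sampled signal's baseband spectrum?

fs/2 = 18.2 kHz.
26 kHz > fs/2 = 18.2 kHz, folds to fs − 26 kHz = 10.4 kHz.
27.8 kHz > fs/2 = 18.2 kHz, folds to fs − 27.8 kHz = 8.6 kHz.
34.8 kHz > fs/2 = 18.2 kHz, folds to fs − 34.8 kHz = 1.6 kHz.
61 kHz mod fs = 24.6 kHz.
24.6 kHz > fs/2 = 18.2 kHz, folds to fs − 24.6 kHz = 11.8 kHz.
20.2 kHz > fs/2 = 18.2 kHz, folds to fs − 20.2 kHz = 16.2 kHz.
Distinct values: {1.6 kHz, 8.6 kHz, 10.4 kHz, 11.8 kHz, 16.2 kHz} → 5.

5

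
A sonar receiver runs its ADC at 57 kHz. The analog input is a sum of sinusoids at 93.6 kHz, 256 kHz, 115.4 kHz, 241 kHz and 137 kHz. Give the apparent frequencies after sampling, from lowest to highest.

1.4 kHz, 13 kHz, 20.4 kHz, 23 kHz, 28 kHz

fs/2 = 28.5 kHz.
93.6 kHz mod fs = 36.6 kHz.
36.6 kHz > fs/2 = 28.5 kHz, folds to fs − 36.6 kHz = 20.4 kHz.
256 kHz mod fs = 28 kHz.
28 kHz ≤ fs/2 = 28.5 kHz, appears at 28 kHz.
115.4 kHz mod fs = 1.4 kHz.
1.4 kHz ≤ fs/2 = 28.5 kHz, appears at 1.4 kHz.
241 kHz mod fs = 13 kHz.
13 kHz ≤ fs/2 = 28.5 kHz, appears at 13 kHz.
137 kHz mod fs = 23 kHz.
23 kHz ≤ fs/2 = 28.5 kHz, appears at 23 kHz.
Distinct values: {1.4 kHz, 13 kHz, 20.4 kHz, 23 kHz, 28 kHz}.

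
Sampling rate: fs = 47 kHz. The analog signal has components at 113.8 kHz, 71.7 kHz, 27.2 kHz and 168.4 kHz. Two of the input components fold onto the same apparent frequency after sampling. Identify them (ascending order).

27.2 kHz, 113.8 kHz

fs/2 = 23.5 kHz.
113.8 kHz mod fs = 19.8 kHz.
19.8 kHz ≤ fs/2 = 23.5 kHz, appears at 19.8 kHz.
71.7 kHz mod fs = 24.7 kHz.
24.7 kHz > fs/2 = 23.5 kHz, folds to fs − 24.7 kHz = 22.3 kHz.
27.2 kHz > fs/2 = 23.5 kHz, folds to fs − 27.2 kHz = 19.8 kHz.
168.4 kHz mod fs = 27.4 kHz.
27.4 kHz > fs/2 = 23.5 kHz, folds to fs − 27.4 kHz = 19.6 kHz.
27.2 kHz and 113.8 kHz both map to 19.8 kHz.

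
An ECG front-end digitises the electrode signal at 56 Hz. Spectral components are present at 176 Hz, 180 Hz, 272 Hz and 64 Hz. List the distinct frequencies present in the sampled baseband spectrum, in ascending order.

fs/2 = 28 Hz.
176 Hz mod fs = 8 Hz.
8 Hz ≤ fs/2 = 28 Hz, appears at 8 Hz.
180 Hz mod fs = 12 Hz.
12 Hz ≤ fs/2 = 28 Hz, appears at 12 Hz.
272 Hz mod fs = 48 Hz.
48 Hz > fs/2 = 28 Hz, folds to fs − 48 Hz = 8 Hz.
64 Hz mod fs = 8 Hz.
8 Hz ≤ fs/2 = 28 Hz, appears at 8 Hz.
Distinct values: {8 Hz, 12 Hz}.

8 Hz, 12 Hz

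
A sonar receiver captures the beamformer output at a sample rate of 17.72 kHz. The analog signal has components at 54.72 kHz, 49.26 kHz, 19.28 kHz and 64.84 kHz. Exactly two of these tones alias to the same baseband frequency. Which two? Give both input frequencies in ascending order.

fs/2 = 8.86 kHz.
54.72 kHz mod fs = 1.56 kHz.
1.56 kHz ≤ fs/2 = 8.86 kHz, appears at 1.56 kHz.
49.26 kHz mod fs = 13.82 kHz.
13.82 kHz > fs/2 = 8.86 kHz, folds to fs − 13.82 kHz = 3.9 kHz.
19.28 kHz mod fs = 1.56 kHz.
1.56 kHz ≤ fs/2 = 8.86 kHz, appears at 1.56 kHz.
64.84 kHz mod fs = 11.68 kHz.
11.68 kHz > fs/2 = 8.86 kHz, folds to fs − 11.68 kHz = 6.04 kHz.
19.28 kHz and 54.72 kHz both map to 1.56 kHz.

19.28 kHz, 54.72 kHz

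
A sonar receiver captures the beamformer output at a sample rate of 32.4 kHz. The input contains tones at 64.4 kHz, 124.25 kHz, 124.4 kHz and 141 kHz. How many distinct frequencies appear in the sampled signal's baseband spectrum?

4

fs/2 = 16.2 kHz.
64.4 kHz mod fs = 32 kHz.
32 kHz > fs/2 = 16.2 kHz, folds to fs − 32 kHz = 0.4 kHz.
124.25 kHz mod fs = 27.05 kHz.
27.05 kHz > fs/2 = 16.2 kHz, folds to fs − 27.05 kHz = 5.35 kHz.
124.4 kHz mod fs = 27.2 kHz.
27.2 kHz > fs/2 = 16.2 kHz, folds to fs − 27.2 kHz = 5.2 kHz.
141 kHz mod fs = 11.4 kHz.
11.4 kHz ≤ fs/2 = 16.2 kHz, appears at 11.4 kHz.
Distinct values: {0.4 kHz, 5.2 kHz, 5.35 kHz, 11.4 kHz} → 4.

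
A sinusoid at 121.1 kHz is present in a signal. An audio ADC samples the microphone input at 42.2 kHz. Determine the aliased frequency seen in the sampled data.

5.5 kHz

121.1 kHz mod fs = 36.7 kHz.
36.7 kHz > fs/2 = 21.1 kHz, folds to fs − 36.7 kHz = 5.5 kHz.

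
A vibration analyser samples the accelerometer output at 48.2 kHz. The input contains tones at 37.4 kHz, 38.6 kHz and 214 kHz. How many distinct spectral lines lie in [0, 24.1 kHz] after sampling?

3

fs/2 = 24.1 kHz.
37.4 kHz > fs/2 = 24.1 kHz, folds to fs − 37.4 kHz = 10.8 kHz.
38.6 kHz > fs/2 = 24.1 kHz, folds to fs − 38.6 kHz = 9.6 kHz.
214 kHz mod fs = 21.2 kHz.
21.2 kHz ≤ fs/2 = 24.1 kHz, appears at 21.2 kHz.
Distinct values: {9.6 kHz, 10.8 kHz, 21.2 kHz} → 3.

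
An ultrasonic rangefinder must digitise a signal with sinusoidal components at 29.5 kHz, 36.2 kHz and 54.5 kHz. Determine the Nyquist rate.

Highest-frequency component: 54.5 kHz.
Nyquist rate = 2 × 54.5 kHz = 109 kHz.

109 kHz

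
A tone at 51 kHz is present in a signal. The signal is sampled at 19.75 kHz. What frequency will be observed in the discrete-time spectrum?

8.25 kHz

51 kHz mod fs = 11.5 kHz.
11.5 kHz > fs/2 = 9.875 kHz, folds to fs − 11.5 kHz = 8.25 kHz.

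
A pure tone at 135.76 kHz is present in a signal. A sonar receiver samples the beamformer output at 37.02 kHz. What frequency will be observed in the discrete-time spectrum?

12.32 kHz

135.76 kHz mod fs = 24.7 kHz.
24.7 kHz > fs/2 = 18.51 kHz, folds to fs − 24.7 kHz = 12.32 kHz.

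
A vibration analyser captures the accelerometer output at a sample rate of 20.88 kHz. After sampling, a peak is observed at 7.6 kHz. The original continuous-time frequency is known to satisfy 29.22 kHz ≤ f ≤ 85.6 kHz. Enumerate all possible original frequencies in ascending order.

34.16 kHz, 49.36 kHz, 55.04 kHz, 70.24 kHz, 75.92 kHz

Frequencies that alias to 7.6 kHz are k·fs ± 7.6 kHz for integer k ≥ 0.
k=0: 7.6 kHz.
k=1: 13.28 kHz, 28.48 kHz.
k=2: 34.16 kHz, 49.36 kHz.
k=3: 55.04 kHz, 70.24 kHz.
k=4: 75.92 kHz, 91.12 kHz.
k=5: 96.8 kHz, 112 kHz.
Within [29.22 kHz, 85.6 kHz]: 34.16 kHz, 49.36 kHz, 55.04 kHz, 70.24 kHz, 75.92 kHz.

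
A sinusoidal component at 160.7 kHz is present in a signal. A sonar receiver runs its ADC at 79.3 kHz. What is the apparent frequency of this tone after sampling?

2.1 kHz

160.7 kHz mod fs = 2.1 kHz.
2.1 kHz ≤ fs/2 = 39.65 kHz, appears at 2.1 kHz.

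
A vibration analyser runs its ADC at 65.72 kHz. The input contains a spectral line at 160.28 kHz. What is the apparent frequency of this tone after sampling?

160.28 kHz mod fs = 28.84 kHz.
28.84 kHz ≤ fs/2 = 32.86 kHz, appears at 28.84 kHz.

28.84 kHz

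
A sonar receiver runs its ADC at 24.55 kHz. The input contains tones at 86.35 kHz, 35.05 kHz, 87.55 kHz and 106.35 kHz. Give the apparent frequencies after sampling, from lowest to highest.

8.15 kHz, 10.5 kHz, 10.65 kHz, 11.85 kHz

fs/2 = 12.275 kHz.
86.35 kHz mod fs = 12.7 kHz.
12.7 kHz > fs/2 = 12.275 kHz, folds to fs − 12.7 kHz = 11.85 kHz.
35.05 kHz mod fs = 10.5 kHz.
10.5 kHz ≤ fs/2 = 12.275 kHz, appears at 10.5 kHz.
87.55 kHz mod fs = 13.9 kHz.
13.9 kHz > fs/2 = 12.275 kHz, folds to fs − 13.9 kHz = 10.65 kHz.
106.35 kHz mod fs = 8.15 kHz.
8.15 kHz ≤ fs/2 = 12.275 kHz, appears at 8.15 kHz.
Distinct values: {8.15 kHz, 10.5 kHz, 10.65 kHz, 11.85 kHz}.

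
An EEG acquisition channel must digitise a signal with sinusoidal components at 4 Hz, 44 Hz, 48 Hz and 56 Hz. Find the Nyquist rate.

112 Hz

Highest-frequency component: 56 Hz.
Nyquist rate = 2 × 56 Hz = 112 Hz.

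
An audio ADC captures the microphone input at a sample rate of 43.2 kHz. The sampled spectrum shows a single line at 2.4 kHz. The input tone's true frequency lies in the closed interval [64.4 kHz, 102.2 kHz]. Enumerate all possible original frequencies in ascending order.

84 kHz, 88.8 kHz

Frequencies that alias to 2.4 kHz are k·fs ± 2.4 kHz for integer k ≥ 0.
k=0: 2.4 kHz.
k=1: 40.8 kHz, 45.6 kHz.
k=2: 84 kHz, 88.8 kHz.
k=3: 127.2 kHz, 132 kHz.
Within [64.4 kHz, 102.2 kHz]: 84 kHz, 88.8 kHz.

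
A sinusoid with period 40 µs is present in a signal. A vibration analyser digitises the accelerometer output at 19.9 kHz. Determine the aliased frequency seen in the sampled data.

5.1 kHz

T = 40 µs → f = 1/T = 25 kHz.
25 kHz mod fs = 5.1 kHz.
5.1 kHz ≤ fs/2 = 9.95 kHz, appears at 5.1 kHz.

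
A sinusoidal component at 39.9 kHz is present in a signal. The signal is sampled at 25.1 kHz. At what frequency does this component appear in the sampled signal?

39.9 kHz mod fs = 14.8 kHz.
14.8 kHz > fs/2 = 12.55 kHz, folds to fs − 14.8 kHz = 10.3 kHz.

10.3 kHz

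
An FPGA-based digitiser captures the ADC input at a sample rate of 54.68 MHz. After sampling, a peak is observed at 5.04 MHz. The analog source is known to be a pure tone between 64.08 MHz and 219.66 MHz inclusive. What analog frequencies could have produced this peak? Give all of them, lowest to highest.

104.32 MHz, 114.4 MHz, 159 MHz, 169.08 MHz, 213.68 MHz

Frequencies that alias to 5.04 MHz are k·fs ± 5.04 MHz for integer k ≥ 0.
k=0: 5.04 MHz.
k=1: 49.64 MHz, 59.72 MHz.
k=2: 104.32 MHz, 114.4 MHz.
k=3: 159 MHz, 169.08 MHz.
k=4: 213.68 MHz, 223.76 MHz.
k=5: 268.36 MHz, 278.44 MHz.
Within [64.08 MHz, 219.66 MHz]: 104.32 MHz, 114.4 MHz, 159 MHz, 169.08 MHz, 213.68 MHz.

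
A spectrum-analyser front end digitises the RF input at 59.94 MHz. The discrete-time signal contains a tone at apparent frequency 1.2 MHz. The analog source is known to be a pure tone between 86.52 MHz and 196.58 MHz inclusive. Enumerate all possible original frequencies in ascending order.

118.68 MHz, 121.08 MHz, 178.62 MHz, 181.02 MHz

Frequencies that alias to 1.2 MHz are k·fs ± 1.2 MHz for integer k ≥ 0.
k=0: 1.2 MHz.
k=1: 58.74 MHz, 61.14 MHz.
k=2: 118.68 MHz, 121.08 MHz.
k=3: 178.62 MHz, 181.02 MHz.
k=4: 238.56 MHz, 240.96 MHz.
Within [86.52 MHz, 196.58 MHz]: 118.68 MHz, 121.08 MHz, 178.62 MHz, 181.02 MHz.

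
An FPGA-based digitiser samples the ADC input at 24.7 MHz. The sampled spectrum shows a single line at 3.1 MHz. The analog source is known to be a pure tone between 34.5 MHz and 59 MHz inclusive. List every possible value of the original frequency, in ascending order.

46.3 MHz, 52.5 MHz

Frequencies that alias to 3.1 MHz are k·fs ± 3.1 MHz for integer k ≥ 0.
k=0: 3.1 MHz.
k=1: 21.6 MHz, 27.8 MHz.
k=2: 46.3 MHz, 52.5 MHz.
k=3: 71 MHz, 77.2 MHz.
Within [34.5 MHz, 59 MHz]: 46.3 MHz, 52.5 MHz.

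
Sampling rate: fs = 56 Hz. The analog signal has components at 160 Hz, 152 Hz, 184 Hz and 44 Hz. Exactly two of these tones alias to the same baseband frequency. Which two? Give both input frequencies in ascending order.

152 Hz, 184 Hz

fs/2 = 28 Hz.
160 Hz mod fs = 48 Hz.
48 Hz > fs/2 = 28 Hz, folds to fs − 48 Hz = 8 Hz.
152 Hz mod fs = 40 Hz.
40 Hz > fs/2 = 28 Hz, folds to fs − 40 Hz = 16 Hz.
184 Hz mod fs = 16 Hz.
16 Hz ≤ fs/2 = 28 Hz, appears at 16 Hz.
44 Hz > fs/2 = 28 Hz, folds to fs − 44 Hz = 12 Hz.
152 Hz and 184 Hz both map to 16 Hz.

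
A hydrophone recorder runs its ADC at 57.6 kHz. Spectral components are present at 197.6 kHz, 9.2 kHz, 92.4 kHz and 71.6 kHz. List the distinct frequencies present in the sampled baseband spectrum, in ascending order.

fs/2 = 28.8 kHz.
197.6 kHz mod fs = 24.8 kHz.
24.8 kHz ≤ fs/2 = 28.8 kHz, appears at 24.8 kHz.
9.2 kHz ≤ fs/2 = 28.8 kHz, passes unchanged.
92.4 kHz mod fs = 34.8 kHz.
34.8 kHz > fs/2 = 28.8 kHz, folds to fs − 34.8 kHz = 22.8 kHz.
71.6 kHz mod fs = 14 kHz.
14 kHz ≤ fs/2 = 28.8 kHz, appears at 14 kHz.
Distinct values: {9.2 kHz, 14 kHz, 22.8 kHz, 24.8 kHz}.

9.2 kHz, 14 kHz, 22.8 kHz, 24.8 kHz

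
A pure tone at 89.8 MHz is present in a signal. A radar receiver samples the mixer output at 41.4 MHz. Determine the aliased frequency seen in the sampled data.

89.8 MHz mod fs = 7 MHz.
7 MHz ≤ fs/2 = 20.7 MHz, appears at 7 MHz.

7 MHz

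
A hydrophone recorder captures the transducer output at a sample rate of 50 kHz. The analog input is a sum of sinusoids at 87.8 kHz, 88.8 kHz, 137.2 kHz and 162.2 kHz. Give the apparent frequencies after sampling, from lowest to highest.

11.2 kHz, 12.2 kHz, 12.8 kHz

fs/2 = 25 kHz.
87.8 kHz mod fs = 37.8 kHz.
37.8 kHz > fs/2 = 25 kHz, folds to fs − 37.8 kHz = 12.2 kHz.
88.8 kHz mod fs = 38.8 kHz.
38.8 kHz > fs/2 = 25 kHz, folds to fs − 38.8 kHz = 11.2 kHz.
137.2 kHz mod fs = 37.2 kHz.
37.2 kHz > fs/2 = 25 kHz, folds to fs − 37.2 kHz = 12.8 kHz.
162.2 kHz mod fs = 12.2 kHz.
12.2 kHz ≤ fs/2 = 25 kHz, appears at 12.2 kHz.
Distinct values: {11.2 kHz, 12.2 kHz, 12.8 kHz}.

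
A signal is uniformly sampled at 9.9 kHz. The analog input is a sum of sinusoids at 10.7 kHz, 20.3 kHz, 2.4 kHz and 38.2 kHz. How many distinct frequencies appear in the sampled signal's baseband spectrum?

4

fs/2 = 4.95 kHz.
10.7 kHz mod fs = 0.8 kHz.
0.8 kHz ≤ fs/2 = 4.95 kHz, appears at 0.8 kHz.
20.3 kHz mod fs = 0.5 kHz.
0.5 kHz ≤ fs/2 = 4.95 kHz, appears at 0.5 kHz.
2.4 kHz ≤ fs/2 = 4.95 kHz, passes unchanged.
38.2 kHz mod fs = 8.5 kHz.
8.5 kHz > fs/2 = 4.95 kHz, folds to fs − 8.5 kHz = 1.4 kHz.
Distinct values: {0.5 kHz, 0.8 kHz, 1.4 kHz, 2.4 kHz} → 4.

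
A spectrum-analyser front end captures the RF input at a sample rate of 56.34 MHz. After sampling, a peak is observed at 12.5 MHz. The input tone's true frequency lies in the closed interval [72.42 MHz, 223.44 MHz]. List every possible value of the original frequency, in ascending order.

100.18 MHz, 125.18 MHz, 156.52 MHz, 181.52 MHz, 212.86 MHz

Frequencies that alias to 12.5 MHz are k·fs ± 12.5 MHz for integer k ≥ 0.
k=0: 12.5 MHz.
k=1: 43.84 MHz, 68.84 MHz.
k=2: 100.18 MHz, 125.18 MHz.
k=3: 156.52 MHz, 181.52 MHz.
k=4: 212.86 MHz, 237.86 MHz.
k=5: 269.2 MHz, 294.2 MHz.
Within [72.42 MHz, 223.44 MHz]: 100.18 MHz, 125.18 MHz, 156.52 MHz, 181.52 MHz, 212.86 MHz.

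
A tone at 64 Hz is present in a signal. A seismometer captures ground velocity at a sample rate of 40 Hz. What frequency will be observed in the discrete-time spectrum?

64 Hz mod fs = 24 Hz.
24 Hz > fs/2 = 20 Hz, folds to fs − 24 Hz = 16 Hz.

16 Hz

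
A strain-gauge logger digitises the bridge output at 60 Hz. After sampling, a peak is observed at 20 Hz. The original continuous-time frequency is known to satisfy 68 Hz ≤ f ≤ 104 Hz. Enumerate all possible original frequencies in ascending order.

Frequencies that alias to 20 Hz are k·fs ± 20 Hz for integer k ≥ 0.
k=0: 20 Hz.
k=1: 40 Hz, 80 Hz.
k=2: 100 Hz, 140 Hz.
k=3: 160 Hz, 200 Hz.
Within [68 Hz, 104 Hz]: 80 Hz, 100 Hz.

80 Hz, 100 Hz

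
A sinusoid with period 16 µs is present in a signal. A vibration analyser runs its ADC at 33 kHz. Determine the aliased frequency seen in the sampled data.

T = 16 µs → f = 1/T = 62.5 kHz.
62.5 kHz mod fs = 29.5 kHz.
29.5 kHz > fs/2 = 16.5 kHz, folds to fs − 29.5 kHz = 3.5 kHz.

3.5 kHz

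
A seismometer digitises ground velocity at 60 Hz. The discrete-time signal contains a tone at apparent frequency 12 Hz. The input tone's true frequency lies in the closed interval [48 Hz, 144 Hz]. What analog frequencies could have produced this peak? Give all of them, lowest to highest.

Frequencies that alias to 12 Hz are k·fs ± 12 Hz for integer k ≥ 0.
k=0: 12 Hz.
k=1: 48 Hz, 72 Hz.
k=2: 108 Hz, 132 Hz.
k=3: 168 Hz, 192 Hz.
Within [48 Hz, 144 Hz]: 48 Hz, 72 Hz, 108 Hz, 132 Hz.

48 Hz, 72 Hz, 108 Hz, 132 Hz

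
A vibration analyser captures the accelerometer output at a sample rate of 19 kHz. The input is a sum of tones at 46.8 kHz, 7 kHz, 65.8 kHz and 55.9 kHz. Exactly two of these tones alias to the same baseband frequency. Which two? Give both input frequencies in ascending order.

46.8 kHz, 65.8 kHz

fs/2 = 9.5 kHz.
46.8 kHz mod fs = 8.8 kHz.
8.8 kHz ≤ fs/2 = 9.5 kHz, appears at 8.8 kHz.
7 kHz ≤ fs/2 = 9.5 kHz, passes unchanged.
65.8 kHz mod fs = 8.8 kHz.
8.8 kHz ≤ fs/2 = 9.5 kHz, appears at 8.8 kHz.
55.9 kHz mod fs = 17.9 kHz.
17.9 kHz > fs/2 = 9.5 kHz, folds to fs − 17.9 kHz = 1.1 kHz.
46.8 kHz and 65.8 kHz both map to 8.8 kHz.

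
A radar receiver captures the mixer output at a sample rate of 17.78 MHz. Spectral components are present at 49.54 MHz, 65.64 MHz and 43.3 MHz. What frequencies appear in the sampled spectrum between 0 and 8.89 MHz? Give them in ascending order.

3.8 MHz, 5.48 MHz, 7.74 MHz

fs/2 = 8.89 MHz.
49.54 MHz mod fs = 13.98 MHz.
13.98 MHz > fs/2 = 8.89 MHz, folds to fs − 13.98 MHz = 3.8 MHz.
65.64 MHz mod fs = 12.3 MHz.
12.3 MHz > fs/2 = 8.89 MHz, folds to fs − 12.3 MHz = 5.48 MHz.
43.3 MHz mod fs = 7.74 MHz.
7.74 MHz ≤ fs/2 = 8.89 MHz, appears at 7.74 MHz.
Distinct values: {3.8 MHz, 5.48 MHz, 7.74 MHz}.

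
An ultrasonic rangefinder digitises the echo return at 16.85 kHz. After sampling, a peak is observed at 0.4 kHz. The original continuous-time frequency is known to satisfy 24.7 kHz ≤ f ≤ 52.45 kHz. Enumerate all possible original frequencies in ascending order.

33.3 kHz, 34.1 kHz, 50.15 kHz, 50.95 kHz

Frequencies that alias to 0.4 kHz are k·fs ± 0.4 kHz for integer k ≥ 0.
k=0: 0.4 kHz.
k=1: 16.45 kHz, 17.25 kHz.
k=2: 33.3 kHz, 34.1 kHz.
k=3: 50.15 kHz, 50.95 kHz.
k=4: 67 kHz, 67.8 kHz.
Within [24.7 kHz, 52.45 kHz]: 33.3 kHz, 34.1 kHz, 50.15 kHz, 50.95 kHz.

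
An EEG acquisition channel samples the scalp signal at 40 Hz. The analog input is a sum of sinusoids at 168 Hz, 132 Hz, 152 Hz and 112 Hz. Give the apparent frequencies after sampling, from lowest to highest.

8 Hz, 12 Hz

fs/2 = 20 Hz.
168 Hz mod fs = 8 Hz.
8 Hz ≤ fs/2 = 20 Hz, appears at 8 Hz.
132 Hz mod fs = 12 Hz.
12 Hz ≤ fs/2 = 20 Hz, appears at 12 Hz.
152 Hz mod fs = 32 Hz.
32 Hz > fs/2 = 20 Hz, folds to fs − 32 Hz = 8 Hz.
112 Hz mod fs = 32 Hz.
32 Hz > fs/2 = 20 Hz, folds to fs − 32 Hz = 8 Hz.
Distinct values: {8 Hz, 12 Hz}.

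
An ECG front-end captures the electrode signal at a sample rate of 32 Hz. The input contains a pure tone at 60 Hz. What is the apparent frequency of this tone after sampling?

60 Hz mod fs = 28 Hz.
28 Hz > fs/2 = 16 Hz, folds to fs − 28 Hz = 4 Hz.

4 Hz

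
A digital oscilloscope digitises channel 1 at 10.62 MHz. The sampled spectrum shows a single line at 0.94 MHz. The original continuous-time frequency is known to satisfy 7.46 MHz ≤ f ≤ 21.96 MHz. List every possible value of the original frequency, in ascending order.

9.68 MHz, 11.56 MHz, 20.3 MHz

Frequencies that alias to 0.94 MHz are k·fs ± 0.94 MHz for integer k ≥ 0.
k=0: 0.94 MHz.
k=1: 9.68 MHz, 11.56 MHz.
k=2: 20.3 MHz, 22.18 MHz.
k=3: 30.92 MHz, 32.8 MHz.
Within [7.46 MHz, 21.96 MHz]: 9.68 MHz, 11.56 MHz, 20.3 MHz.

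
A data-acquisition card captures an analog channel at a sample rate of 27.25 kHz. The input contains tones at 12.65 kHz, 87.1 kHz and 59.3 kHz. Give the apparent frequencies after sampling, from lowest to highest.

fs/2 = 13.625 kHz.
12.65 kHz ≤ fs/2 = 13.625 kHz, passes unchanged.
87.1 kHz mod fs = 5.35 kHz.
5.35 kHz ≤ fs/2 = 13.625 kHz, appears at 5.35 kHz.
59.3 kHz mod fs = 4.8 kHz.
4.8 kHz ≤ fs/2 = 13.625 kHz, appears at 4.8 kHz.
Distinct values: {4.8 kHz, 5.35 kHz, 12.65 kHz}.

4.8 kHz, 5.35 kHz, 12.65 kHz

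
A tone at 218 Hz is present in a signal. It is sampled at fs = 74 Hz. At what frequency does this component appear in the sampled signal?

218 Hz mod fs = 70 Hz.
70 Hz > fs/2 = 37 Hz, folds to fs − 70 Hz = 4 Hz.

4 Hz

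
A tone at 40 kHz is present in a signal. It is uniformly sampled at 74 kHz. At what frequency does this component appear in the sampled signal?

34 kHz

40 kHz > fs/2 = 37 kHz, folds to fs − 40 kHz = 34 kHz.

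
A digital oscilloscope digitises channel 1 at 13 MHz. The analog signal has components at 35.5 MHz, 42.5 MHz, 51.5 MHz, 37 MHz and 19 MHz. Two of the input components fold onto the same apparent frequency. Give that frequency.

3.5 MHz

fs/2 = 6.5 MHz.
35.5 MHz mod fs = 9.5 MHz.
9.5 MHz > fs/2 = 6.5 MHz, folds to fs − 9.5 MHz = 3.5 MHz.
42.5 MHz mod fs = 3.5 MHz.
3.5 MHz ≤ fs/2 = 6.5 MHz, appears at 3.5 MHz.
51.5 MHz mod fs = 12.5 MHz.
12.5 MHz > fs/2 = 6.5 MHz, folds to fs − 12.5 MHz = 0.5 MHz.
37 MHz mod fs = 11 MHz.
11 MHz > fs/2 = 6.5 MHz, folds to fs − 11 MHz = 2 MHz.
19 MHz mod fs = 6 MHz.
6 MHz ≤ fs/2 = 6.5 MHz, appears at 6 MHz.
35.5 MHz and 42.5 MHz both map to 3.5 MHz.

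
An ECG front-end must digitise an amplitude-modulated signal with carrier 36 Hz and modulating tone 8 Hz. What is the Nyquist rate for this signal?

AM sidebands sit at fc ± fm = 28 Hz and 44 Hz.
Highest-frequency component: 44 Hz.
Nyquist rate = 2 × 44 Hz = 88 Hz.

88 Hz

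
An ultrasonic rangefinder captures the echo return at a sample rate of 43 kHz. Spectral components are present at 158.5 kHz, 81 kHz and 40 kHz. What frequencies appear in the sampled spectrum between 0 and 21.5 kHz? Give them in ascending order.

fs/2 = 21.5 kHz.
158.5 kHz mod fs = 29.5 kHz.
29.5 kHz > fs/2 = 21.5 kHz, folds to fs − 29.5 kHz = 13.5 kHz.
81 kHz mod fs = 38 kHz.
38 kHz > fs/2 = 21.5 kHz, folds to fs − 38 kHz = 5 kHz.
40 kHz > fs/2 = 21.5 kHz, folds to fs − 40 kHz = 3 kHz.
Distinct values: {3 kHz, 5 kHz, 13.5 kHz}.

3 kHz, 5 kHz, 13.5 kHz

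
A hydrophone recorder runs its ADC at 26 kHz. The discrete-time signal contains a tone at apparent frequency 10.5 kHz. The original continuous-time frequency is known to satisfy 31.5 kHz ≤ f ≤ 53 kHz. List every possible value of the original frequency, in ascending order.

36.5 kHz, 41.5 kHz

Frequencies that alias to 10.5 kHz are k·fs ± 10.5 kHz for integer k ≥ 0.
k=0: 10.5 kHz.
k=1: 15.5 kHz, 36.5 kHz.
k=2: 41.5 kHz, 62.5 kHz.
k=3: 67.5 kHz, 88.5 kHz.
Within [31.5 kHz, 53 kHz]: 36.5 kHz, 41.5 kHz.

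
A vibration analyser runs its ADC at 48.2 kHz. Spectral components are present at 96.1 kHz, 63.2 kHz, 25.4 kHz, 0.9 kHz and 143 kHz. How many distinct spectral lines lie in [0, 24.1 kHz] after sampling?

5

fs/2 = 24.1 kHz.
96.1 kHz mod fs = 47.9 kHz.
47.9 kHz > fs/2 = 24.1 kHz, folds to fs − 47.9 kHz = 0.3 kHz.
63.2 kHz mod fs = 15 kHz.
15 kHz ≤ fs/2 = 24.1 kHz, appears at 15 kHz.
25.4 kHz > fs/2 = 24.1 kHz, folds to fs − 25.4 kHz = 22.8 kHz.
0.9 kHz ≤ fs/2 = 24.1 kHz, passes unchanged.
143 kHz mod fs = 46.6 kHz.
46.6 kHz > fs/2 = 24.1 kHz, folds to fs − 46.6 kHz = 1.6 kHz.
Distinct values: {0.3 kHz, 0.9 kHz, 1.6 kHz, 15 kHz, 22.8 kHz} → 5.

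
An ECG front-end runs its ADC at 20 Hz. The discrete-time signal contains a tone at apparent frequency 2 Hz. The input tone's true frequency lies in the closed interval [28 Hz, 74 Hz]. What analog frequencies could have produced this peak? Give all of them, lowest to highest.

Frequencies that alias to 2 Hz are k·fs ± 2 Hz for integer k ≥ 0.
k=0: 2 Hz.
k=1: 18 Hz, 22 Hz.
k=2: 38 Hz, 42 Hz.
k=3: 58 Hz, 62 Hz.
k=4: 78 Hz, 82 Hz.
Within [28 Hz, 74 Hz]: 38 Hz, 42 Hz, 58 Hz, 62 Hz.

38 Hz, 42 Hz, 58 Hz, 62 Hz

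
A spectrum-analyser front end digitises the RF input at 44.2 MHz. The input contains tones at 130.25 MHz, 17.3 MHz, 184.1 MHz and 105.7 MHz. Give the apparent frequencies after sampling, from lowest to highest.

fs/2 = 22.1 MHz.
130.25 MHz mod fs = 41.85 MHz.
41.85 MHz > fs/2 = 22.1 MHz, folds to fs − 41.85 MHz = 2.35 MHz.
17.3 MHz ≤ fs/2 = 22.1 MHz, passes unchanged.
184.1 MHz mod fs = 7.3 MHz.
7.3 MHz ≤ fs/2 = 22.1 MHz, appears at 7.3 MHz.
105.7 MHz mod fs = 17.3 MHz.
17.3 MHz ≤ fs/2 = 22.1 MHz, appears at 17.3 MHz.
Distinct values: {2.35 MHz, 7.3 MHz, 17.3 MHz}.

2.35 MHz, 7.3 MHz, 17.3 MHz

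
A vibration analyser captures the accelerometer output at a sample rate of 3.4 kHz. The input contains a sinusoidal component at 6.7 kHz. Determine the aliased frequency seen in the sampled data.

0.1 kHz

6.7 kHz mod fs = 3.3 kHz.
3.3 kHz > fs/2 = 1.7 kHz, folds to fs − 3.3 kHz = 0.1 kHz.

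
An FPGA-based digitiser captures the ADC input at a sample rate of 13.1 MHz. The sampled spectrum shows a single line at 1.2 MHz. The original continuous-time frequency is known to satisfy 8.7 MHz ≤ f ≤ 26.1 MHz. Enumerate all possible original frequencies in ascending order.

11.9 MHz, 14.3 MHz, 25 MHz

Frequencies that alias to 1.2 MHz are k·fs ± 1.2 MHz for integer k ≥ 0.
k=0: 1.2 MHz.
k=1: 11.9 MHz, 14.3 MHz.
k=2: 25 MHz, 27.4 MHz.
k=3: 38.1 MHz, 40.5 MHz.
Within [8.7 MHz, 26.1 MHz]: 11.9 MHz, 14.3 MHz, 25 MHz.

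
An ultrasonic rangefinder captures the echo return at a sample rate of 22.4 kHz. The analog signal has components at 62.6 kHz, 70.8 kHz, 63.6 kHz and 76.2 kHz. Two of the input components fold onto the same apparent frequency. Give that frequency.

fs/2 = 11.2 kHz.
62.6 kHz mod fs = 17.8 kHz.
17.8 kHz > fs/2 = 11.2 kHz, folds to fs − 17.8 kHz = 4.6 kHz.
70.8 kHz mod fs = 3.6 kHz.
3.6 kHz ≤ fs/2 = 11.2 kHz, appears at 3.6 kHz.
63.6 kHz mod fs = 18.8 kHz.
18.8 kHz > fs/2 = 11.2 kHz, folds to fs − 18.8 kHz = 3.6 kHz.
76.2 kHz mod fs = 9 kHz.
9 kHz ≤ fs/2 = 11.2 kHz, appears at 9 kHz.
63.6 kHz and 70.8 kHz both map to 3.6 kHz.

3.6 kHz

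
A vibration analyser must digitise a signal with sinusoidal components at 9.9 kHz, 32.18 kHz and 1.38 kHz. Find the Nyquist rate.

Highest-frequency component: 32.18 kHz.
Nyquist rate = 2 × 32.18 kHz = 64.36 kHz.

64.36 kHz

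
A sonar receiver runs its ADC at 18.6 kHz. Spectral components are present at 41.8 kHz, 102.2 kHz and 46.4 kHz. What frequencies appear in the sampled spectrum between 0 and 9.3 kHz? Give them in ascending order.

4.6 kHz, 9.2 kHz

fs/2 = 9.3 kHz.
41.8 kHz mod fs = 4.6 kHz.
4.6 kHz ≤ fs/2 = 9.3 kHz, appears at 4.6 kHz.
102.2 kHz mod fs = 9.2 kHz.
9.2 kHz ≤ fs/2 = 9.3 kHz, appears at 9.2 kHz.
46.4 kHz mod fs = 9.2 kHz.
9.2 kHz ≤ fs/2 = 9.3 kHz, appears at 9.2 kHz.
Distinct values: {4.6 kHz, 9.2 kHz}.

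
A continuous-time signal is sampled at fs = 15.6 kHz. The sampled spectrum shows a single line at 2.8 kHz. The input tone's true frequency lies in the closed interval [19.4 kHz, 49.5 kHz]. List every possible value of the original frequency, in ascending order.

Frequencies that alias to 2.8 kHz are k·fs ± 2.8 kHz for integer k ≥ 0.
k=0: 2.8 kHz.
k=1: 12.8 kHz, 18.4 kHz.
k=2: 28.4 kHz, 34 kHz.
k=3: 44 kHz, 49.6 kHz.
k=4: 59.6 kHz, 65.2 kHz.
Within [19.4 kHz, 49.5 kHz]: 28.4 kHz, 34 kHz, 44 kHz.

28.4 kHz, 34 kHz, 44 kHz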